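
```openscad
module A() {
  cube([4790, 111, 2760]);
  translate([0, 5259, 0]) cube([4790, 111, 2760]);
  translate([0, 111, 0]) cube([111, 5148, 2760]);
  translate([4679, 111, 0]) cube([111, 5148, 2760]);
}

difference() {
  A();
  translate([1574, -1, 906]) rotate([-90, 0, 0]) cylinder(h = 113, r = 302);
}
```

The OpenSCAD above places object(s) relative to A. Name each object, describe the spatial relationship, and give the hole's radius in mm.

The subtracted cylinder has r = 302 mm.

A is a house frame. The house frame has a circular hole through its front wall. The hole's radius is 302 mm.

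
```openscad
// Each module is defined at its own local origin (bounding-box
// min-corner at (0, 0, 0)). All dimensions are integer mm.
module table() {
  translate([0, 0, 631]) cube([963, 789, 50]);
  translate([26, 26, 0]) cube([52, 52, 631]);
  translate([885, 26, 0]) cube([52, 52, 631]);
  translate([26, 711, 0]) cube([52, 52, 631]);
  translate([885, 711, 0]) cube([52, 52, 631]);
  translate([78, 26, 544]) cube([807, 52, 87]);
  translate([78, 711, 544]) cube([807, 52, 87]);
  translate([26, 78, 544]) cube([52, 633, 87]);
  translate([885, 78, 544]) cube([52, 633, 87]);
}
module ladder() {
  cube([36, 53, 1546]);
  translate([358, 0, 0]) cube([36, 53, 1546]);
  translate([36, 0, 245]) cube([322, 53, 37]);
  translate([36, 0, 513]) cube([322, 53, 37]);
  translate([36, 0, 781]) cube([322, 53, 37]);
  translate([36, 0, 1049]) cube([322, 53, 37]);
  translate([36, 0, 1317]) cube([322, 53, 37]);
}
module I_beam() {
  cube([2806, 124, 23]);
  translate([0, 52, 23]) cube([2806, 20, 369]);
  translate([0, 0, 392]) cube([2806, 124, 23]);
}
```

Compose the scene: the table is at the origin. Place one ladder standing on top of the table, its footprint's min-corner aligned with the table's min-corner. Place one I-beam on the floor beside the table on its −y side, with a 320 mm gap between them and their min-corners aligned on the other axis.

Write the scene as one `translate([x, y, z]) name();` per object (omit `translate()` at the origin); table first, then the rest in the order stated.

table();
translate([0, 0, 681]) ladder();
translate([0, -444, 0]) I_beam();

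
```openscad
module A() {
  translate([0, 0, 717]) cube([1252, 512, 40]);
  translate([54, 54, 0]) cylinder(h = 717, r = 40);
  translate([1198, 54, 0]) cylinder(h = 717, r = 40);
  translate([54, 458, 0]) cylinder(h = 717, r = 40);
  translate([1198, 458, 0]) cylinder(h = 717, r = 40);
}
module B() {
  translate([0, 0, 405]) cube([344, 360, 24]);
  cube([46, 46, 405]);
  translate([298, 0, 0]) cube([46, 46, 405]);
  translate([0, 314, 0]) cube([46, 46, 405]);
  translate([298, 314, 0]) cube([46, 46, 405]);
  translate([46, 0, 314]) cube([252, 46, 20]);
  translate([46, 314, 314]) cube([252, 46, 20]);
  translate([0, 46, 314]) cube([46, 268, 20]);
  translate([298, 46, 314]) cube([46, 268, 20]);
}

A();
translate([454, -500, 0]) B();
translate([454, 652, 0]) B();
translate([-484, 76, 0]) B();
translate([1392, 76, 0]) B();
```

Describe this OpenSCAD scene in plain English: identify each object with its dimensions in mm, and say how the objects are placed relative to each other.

A is a table with a 1252×512 mm rectangular top, 40 mm thick, top surface at z = 757 mm, supported by four round legs of 80 mm diameter, each leg's bounding box inset 14 mm from the nearest pair of top edges, running from the floor.

B is a simple wooden stool: a rectangular seat 344 mm (x) by 360 mm (y), 24 mm thick, top face at z = 429 mm, on four square legs, each 46×46 mm in cross-section. The legs rest on z = 0, each flush with a corner of the seat. Four stretchers, 46 mm wide and 20 mm tall, connect adjacent legs with their undersides at z = 314 mm, each running between the inner faces of the legs it joins and aligned with the legs' outer faces on the other axis.

Four stools sit around the table at the −y, +y, −x, +x sides.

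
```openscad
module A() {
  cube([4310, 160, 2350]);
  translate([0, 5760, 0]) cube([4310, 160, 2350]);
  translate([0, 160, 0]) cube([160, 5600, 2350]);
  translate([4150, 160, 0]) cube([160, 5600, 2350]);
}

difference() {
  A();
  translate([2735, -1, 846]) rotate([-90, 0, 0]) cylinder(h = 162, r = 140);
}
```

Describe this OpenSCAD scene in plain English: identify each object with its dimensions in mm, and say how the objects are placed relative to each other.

A is the wall frame of a small rectangular building: four walls, each 2350 mm tall and 160 mm thick, enclosing a footprint 4310 mm (x) by 5920 mm (y) outside-to-outside, with no floor or roof. The front and back walls (the −y and +y sides) span the full width; the two side walls fit between them.

The house frame has a circular hole of radius 140 mm through its front wall, centred at (x = 2735, z = 846).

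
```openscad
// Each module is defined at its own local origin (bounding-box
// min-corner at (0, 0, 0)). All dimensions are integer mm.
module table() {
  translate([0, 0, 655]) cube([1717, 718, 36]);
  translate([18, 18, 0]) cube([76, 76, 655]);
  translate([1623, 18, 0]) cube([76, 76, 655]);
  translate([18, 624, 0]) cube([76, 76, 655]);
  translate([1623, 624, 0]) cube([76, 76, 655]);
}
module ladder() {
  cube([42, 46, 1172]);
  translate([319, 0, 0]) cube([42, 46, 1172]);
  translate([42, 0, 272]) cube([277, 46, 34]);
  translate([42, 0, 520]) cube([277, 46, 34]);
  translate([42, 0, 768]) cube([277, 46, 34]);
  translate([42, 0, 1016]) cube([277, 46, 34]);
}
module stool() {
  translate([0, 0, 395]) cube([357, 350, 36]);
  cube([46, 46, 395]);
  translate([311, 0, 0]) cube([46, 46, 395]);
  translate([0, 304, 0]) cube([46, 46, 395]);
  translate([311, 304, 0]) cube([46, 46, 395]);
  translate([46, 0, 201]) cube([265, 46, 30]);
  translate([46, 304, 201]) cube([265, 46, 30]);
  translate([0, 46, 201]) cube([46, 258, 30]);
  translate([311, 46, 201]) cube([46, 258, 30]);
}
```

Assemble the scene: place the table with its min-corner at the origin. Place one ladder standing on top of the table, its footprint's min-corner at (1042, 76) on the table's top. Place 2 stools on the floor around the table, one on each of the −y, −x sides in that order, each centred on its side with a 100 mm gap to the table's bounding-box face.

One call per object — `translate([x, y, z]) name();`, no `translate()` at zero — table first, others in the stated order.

table();
translate([1042, 76, 691]) ladder();
translate([680, -450, 0]) stool();
translate([-457, 184, 0]) stool();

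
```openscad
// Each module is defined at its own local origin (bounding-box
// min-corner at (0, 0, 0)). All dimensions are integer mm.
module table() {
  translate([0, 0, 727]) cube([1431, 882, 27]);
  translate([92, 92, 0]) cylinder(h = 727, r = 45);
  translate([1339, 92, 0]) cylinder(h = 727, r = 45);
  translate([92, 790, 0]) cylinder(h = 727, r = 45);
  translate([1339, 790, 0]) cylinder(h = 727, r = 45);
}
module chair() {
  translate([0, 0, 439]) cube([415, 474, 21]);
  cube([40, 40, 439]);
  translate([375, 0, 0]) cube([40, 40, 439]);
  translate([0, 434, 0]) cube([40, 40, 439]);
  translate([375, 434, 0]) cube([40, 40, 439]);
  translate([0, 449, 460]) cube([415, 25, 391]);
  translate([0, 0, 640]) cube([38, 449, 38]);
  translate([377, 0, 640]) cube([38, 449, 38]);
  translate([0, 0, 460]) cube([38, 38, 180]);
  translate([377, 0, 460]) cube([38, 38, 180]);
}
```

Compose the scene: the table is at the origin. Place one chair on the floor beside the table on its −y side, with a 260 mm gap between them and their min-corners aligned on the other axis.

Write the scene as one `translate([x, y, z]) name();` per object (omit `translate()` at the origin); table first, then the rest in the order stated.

table();
translate([0, -734, 0]) chair();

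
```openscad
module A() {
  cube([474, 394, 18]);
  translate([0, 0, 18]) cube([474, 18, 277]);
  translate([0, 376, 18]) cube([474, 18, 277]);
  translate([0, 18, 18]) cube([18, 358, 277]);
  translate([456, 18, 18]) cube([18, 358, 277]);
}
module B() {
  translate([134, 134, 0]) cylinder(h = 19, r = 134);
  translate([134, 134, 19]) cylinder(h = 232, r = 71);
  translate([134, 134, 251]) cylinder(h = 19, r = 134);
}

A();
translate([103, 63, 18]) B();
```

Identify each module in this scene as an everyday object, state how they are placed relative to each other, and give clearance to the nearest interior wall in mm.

Clearances: x = 85, y = 45; minimum 45 mm.

A is an open box. B is a spool. The spool sits inside the open box, centred. The clearance to the nearest interior wall is 45 mm.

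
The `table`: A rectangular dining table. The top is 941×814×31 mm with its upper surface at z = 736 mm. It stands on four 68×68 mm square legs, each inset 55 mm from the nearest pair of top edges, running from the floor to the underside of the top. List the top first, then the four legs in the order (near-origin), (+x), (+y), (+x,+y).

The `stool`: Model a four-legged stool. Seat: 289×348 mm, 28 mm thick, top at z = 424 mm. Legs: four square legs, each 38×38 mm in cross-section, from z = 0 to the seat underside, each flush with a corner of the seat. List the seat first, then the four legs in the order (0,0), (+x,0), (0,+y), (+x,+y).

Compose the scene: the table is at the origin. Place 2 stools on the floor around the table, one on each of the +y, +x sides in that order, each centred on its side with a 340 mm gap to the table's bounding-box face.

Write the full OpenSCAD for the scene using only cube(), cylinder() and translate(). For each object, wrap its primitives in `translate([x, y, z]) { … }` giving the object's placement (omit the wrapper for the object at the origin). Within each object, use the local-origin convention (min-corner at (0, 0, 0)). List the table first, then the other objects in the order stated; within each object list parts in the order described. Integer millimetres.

translate([0, 0, 705]) cube([941, 814, 31]);
translate([55, 55, 0]) cube([68, 68, 705]);
translate([818, 55, 0]) cube([68, 68, 705]);
translate([55, 691, 0]) cube([68, 68, 705]);
translate([818, 691, 0]) cube([68, 68, 705]);
translate([326, 1154, 0]) {
  translate([0, 0, 396]) cube([289, 348, 28]);
  cube([38, 38, 396]);
  translate([251, 0, 0]) cube([38, 38, 396]);
  translate([0, 310, 0]) cube([38, 38, 396]);
  translate([251, 310, 0]) cube([38, 38, 396]);
}
translate([1281, 233, 0]) {
  translate([0, 0, 396]) cube([289, 348, 28]);
  cube([38, 38, 396]);
  translate([251, 0, 0]) cube([38, 38, 396]);
  translate([0, 310, 0]) cube([38, 38, 396]);
  translate([251, 310, 0]) cube([38, 38, 396]);
}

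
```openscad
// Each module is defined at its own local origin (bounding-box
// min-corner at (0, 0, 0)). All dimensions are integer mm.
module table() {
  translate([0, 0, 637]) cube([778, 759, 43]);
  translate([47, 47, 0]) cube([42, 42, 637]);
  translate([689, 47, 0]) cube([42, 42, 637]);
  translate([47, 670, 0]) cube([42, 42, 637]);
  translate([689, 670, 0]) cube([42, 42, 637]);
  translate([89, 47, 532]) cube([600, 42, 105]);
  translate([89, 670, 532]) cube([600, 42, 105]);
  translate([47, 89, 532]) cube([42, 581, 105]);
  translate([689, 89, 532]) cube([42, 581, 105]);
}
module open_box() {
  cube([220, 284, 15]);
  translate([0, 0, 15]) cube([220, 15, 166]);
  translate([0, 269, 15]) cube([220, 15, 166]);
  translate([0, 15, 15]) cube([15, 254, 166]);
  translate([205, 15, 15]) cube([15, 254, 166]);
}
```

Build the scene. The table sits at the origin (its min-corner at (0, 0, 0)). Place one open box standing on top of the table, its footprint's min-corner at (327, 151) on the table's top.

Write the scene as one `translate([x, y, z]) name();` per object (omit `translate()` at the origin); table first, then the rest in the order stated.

table();
translate([327, 151, 680]) open_box();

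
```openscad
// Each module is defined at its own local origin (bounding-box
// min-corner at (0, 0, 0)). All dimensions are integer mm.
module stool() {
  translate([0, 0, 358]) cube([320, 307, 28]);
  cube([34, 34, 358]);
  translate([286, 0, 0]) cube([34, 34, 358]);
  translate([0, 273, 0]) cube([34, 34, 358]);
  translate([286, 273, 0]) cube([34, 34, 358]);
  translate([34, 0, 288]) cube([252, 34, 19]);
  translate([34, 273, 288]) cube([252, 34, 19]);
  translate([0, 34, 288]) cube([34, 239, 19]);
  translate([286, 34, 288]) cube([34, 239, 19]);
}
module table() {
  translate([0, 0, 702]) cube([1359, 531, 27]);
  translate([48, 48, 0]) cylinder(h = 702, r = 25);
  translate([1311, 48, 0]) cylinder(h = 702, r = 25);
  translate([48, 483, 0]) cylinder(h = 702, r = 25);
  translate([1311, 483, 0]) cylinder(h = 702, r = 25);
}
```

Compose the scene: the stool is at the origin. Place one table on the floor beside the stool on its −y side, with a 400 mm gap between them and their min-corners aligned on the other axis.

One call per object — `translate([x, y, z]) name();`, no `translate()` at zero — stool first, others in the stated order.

stool();
translate([0, -931, 0]) table();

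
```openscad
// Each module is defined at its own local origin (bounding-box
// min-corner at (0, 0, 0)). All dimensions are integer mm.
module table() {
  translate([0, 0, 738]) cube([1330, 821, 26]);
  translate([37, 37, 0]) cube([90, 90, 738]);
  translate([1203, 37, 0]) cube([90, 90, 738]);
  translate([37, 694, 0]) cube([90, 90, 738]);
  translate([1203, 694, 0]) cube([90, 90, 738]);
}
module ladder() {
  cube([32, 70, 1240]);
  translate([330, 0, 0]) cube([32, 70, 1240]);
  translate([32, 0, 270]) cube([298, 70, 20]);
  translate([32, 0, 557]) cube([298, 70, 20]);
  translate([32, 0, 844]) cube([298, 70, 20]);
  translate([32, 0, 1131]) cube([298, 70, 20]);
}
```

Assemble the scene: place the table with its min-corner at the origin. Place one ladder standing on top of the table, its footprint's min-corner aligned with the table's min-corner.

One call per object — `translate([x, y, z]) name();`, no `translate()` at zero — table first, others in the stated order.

table();
translate([0, 0, 764]) ladder();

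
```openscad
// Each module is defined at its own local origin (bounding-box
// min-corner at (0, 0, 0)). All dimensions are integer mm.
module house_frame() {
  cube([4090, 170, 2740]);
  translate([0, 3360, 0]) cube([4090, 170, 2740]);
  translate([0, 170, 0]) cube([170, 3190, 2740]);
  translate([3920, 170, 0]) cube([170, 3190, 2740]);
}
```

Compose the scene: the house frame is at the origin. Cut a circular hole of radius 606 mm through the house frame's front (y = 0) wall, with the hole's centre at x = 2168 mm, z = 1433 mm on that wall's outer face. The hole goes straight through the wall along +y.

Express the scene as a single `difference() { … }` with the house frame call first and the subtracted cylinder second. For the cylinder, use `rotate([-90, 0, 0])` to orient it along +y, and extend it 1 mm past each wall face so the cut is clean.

difference() {
  house_frame();
  translate([2168, -1, 1433]) rotate([-90, 0, 0]) cylinder(h = 172, r = 606);
}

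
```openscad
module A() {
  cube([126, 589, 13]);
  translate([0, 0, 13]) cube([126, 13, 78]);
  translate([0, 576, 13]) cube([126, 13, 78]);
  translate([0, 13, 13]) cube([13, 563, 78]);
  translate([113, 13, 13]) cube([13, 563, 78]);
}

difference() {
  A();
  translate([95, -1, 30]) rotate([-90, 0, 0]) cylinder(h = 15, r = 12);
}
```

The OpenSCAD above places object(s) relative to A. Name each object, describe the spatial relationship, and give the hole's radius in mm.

A is an open box. The open box has a circular hole through its front wall. The hole's radius is 12 mm.

The subtracted cylinder has r = 12 mm.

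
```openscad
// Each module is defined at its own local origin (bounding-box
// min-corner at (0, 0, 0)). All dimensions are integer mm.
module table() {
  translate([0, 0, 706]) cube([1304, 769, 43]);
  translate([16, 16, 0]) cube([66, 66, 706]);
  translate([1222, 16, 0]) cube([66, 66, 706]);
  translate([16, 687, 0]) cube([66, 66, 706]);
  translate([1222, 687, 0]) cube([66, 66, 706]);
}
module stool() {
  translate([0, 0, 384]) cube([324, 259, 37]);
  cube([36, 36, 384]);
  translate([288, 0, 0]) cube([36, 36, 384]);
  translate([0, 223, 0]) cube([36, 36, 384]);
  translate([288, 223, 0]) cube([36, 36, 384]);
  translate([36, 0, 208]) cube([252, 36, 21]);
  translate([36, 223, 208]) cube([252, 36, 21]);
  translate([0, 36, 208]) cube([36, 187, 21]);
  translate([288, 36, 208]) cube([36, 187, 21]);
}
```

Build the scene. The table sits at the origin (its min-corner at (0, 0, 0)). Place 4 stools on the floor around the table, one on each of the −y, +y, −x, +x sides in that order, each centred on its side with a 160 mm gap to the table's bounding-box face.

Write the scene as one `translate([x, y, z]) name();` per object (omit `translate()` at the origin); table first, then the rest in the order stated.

table();
translate([490, -419, 0]) stool();
translate([490, 929, 0]) stool();
translate([-484, 255, 0]) stool();
translate([1464, 255, 0]) stool();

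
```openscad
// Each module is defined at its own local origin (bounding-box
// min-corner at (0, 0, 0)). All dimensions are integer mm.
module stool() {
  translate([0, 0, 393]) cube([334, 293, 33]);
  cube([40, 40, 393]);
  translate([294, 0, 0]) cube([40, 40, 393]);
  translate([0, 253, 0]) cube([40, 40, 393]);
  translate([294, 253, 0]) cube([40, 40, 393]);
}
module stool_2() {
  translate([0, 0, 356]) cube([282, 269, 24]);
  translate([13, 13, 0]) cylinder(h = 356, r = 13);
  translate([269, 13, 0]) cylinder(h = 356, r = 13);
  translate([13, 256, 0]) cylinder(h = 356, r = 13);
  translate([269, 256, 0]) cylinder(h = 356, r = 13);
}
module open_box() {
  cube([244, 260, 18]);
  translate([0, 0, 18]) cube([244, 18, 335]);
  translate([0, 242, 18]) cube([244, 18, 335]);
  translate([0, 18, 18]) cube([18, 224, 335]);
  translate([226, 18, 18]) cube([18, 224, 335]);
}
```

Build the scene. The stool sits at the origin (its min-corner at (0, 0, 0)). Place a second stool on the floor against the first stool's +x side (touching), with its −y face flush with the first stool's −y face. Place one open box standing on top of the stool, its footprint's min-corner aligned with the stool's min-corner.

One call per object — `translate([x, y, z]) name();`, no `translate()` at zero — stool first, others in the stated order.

stool();
translate([334, 0, 0]) stool_2();
translate([0, 0, 426]) open_box();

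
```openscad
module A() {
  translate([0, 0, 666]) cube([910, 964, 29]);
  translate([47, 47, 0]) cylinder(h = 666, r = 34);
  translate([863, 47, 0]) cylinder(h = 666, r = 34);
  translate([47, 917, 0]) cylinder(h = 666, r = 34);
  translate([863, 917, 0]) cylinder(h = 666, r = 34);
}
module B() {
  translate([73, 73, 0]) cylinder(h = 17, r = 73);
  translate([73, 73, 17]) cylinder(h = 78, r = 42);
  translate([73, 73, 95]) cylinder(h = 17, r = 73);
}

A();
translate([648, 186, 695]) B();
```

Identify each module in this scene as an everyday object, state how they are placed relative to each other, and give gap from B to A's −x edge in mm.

The spool's min-x is at 648; the table's min-x is 0; gap = 648 mm.

A is a table. B is a spool. The spool is on top of the table. The gap from the spool to the table's −x edge is 648 mm.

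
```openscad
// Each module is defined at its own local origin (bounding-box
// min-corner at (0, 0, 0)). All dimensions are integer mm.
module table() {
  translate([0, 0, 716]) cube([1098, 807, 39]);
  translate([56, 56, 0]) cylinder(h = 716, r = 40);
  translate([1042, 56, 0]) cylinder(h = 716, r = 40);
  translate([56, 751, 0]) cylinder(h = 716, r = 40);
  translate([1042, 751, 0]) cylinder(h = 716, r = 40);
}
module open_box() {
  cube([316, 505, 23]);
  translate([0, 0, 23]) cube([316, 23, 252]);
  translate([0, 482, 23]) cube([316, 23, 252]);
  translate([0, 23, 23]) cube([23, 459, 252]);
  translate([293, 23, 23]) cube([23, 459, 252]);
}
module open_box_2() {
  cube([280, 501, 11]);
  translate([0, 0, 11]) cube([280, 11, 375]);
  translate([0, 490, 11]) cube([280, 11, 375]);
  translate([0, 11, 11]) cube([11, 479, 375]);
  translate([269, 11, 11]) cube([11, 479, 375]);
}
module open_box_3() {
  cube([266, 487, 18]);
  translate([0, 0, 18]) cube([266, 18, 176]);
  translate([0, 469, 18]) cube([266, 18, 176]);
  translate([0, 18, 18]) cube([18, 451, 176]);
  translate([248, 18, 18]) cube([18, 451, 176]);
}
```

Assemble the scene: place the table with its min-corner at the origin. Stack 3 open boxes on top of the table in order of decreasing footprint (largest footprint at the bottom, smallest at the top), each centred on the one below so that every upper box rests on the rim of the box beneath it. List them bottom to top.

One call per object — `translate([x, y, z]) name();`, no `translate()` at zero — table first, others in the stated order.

table();
translate([391, 151, 755]) open_box();
translate([409, 153, 1030]) open_box_2();
translate([416, 160, 1416]) open_box_3();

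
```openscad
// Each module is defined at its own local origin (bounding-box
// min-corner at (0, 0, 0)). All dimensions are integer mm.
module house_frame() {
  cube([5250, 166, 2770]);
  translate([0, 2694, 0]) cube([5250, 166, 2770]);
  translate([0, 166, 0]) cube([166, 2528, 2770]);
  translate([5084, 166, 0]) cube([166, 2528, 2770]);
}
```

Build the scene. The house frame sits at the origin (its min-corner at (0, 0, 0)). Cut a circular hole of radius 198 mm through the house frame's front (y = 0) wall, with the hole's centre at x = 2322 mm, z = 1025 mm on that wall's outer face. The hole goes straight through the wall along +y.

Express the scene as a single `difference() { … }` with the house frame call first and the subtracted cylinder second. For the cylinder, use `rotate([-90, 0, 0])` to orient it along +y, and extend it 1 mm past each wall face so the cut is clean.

difference() {
  house_frame();
  translate([2322, -1, 1025]) rotate([-90, 0, 0]) cylinder(h = 168, r = 198);
}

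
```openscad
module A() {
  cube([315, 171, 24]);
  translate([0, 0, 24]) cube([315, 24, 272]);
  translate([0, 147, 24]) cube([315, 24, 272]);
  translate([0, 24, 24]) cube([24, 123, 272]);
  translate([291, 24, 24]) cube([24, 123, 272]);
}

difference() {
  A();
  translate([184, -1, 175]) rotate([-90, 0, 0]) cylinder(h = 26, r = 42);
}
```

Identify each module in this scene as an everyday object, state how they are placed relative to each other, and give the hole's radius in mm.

A is an open box. The open box has a circular hole through its front wall. The hole's radius is 42 mm.

The subtracted cylinder has r = 42 mm.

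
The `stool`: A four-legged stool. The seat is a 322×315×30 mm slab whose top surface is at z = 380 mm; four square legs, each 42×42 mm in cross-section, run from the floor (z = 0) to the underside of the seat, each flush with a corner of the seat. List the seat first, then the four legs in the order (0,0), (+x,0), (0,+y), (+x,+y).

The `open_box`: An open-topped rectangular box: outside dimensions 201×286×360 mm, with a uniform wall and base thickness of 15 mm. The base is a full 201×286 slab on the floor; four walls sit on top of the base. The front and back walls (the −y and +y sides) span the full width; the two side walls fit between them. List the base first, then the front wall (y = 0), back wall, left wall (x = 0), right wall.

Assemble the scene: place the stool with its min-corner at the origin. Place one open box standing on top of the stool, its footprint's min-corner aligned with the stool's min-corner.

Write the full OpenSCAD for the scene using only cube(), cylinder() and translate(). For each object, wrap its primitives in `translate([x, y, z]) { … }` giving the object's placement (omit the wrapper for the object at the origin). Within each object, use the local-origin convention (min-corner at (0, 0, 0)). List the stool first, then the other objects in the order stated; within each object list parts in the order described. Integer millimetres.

translate([0, 0, 350]) cube([322, 315, 30]);
cube([42, 42, 350]);
translate([280, 0, 0]) cube([42, 42, 350]);
translate([0, 273, 0]) cube([42, 42, 350]);
translate([280, 273, 0]) cube([42, 42, 350]);
translate([0, 0, 380]) {
  cube([201, 286, 15]);
  translate([0, 0, 15]) cube([201, 15, 345]);
  translate([0, 271, 15]) cube([201, 15, 345]);
  translate([0, 15, 15]) cube([15, 256, 345]);
  translate([186, 15, 15]) cube([15, 256, 345]);
}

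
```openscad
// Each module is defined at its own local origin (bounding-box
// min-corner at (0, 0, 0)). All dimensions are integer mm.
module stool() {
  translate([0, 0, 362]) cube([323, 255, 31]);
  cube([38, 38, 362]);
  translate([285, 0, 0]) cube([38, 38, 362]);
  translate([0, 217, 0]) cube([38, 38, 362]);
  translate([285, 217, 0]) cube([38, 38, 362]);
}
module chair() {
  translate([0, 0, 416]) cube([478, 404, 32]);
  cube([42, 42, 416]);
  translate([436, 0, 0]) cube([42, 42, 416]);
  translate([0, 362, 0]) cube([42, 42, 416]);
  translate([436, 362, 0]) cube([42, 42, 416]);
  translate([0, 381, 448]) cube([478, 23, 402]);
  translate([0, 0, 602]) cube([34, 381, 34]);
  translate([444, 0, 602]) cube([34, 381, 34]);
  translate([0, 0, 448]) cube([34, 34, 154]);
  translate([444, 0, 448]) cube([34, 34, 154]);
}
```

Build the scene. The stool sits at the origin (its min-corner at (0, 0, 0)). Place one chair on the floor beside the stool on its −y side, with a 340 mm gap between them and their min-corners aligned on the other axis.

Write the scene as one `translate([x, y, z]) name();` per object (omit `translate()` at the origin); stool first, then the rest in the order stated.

stool();
translate([0, -744, 0]) chair();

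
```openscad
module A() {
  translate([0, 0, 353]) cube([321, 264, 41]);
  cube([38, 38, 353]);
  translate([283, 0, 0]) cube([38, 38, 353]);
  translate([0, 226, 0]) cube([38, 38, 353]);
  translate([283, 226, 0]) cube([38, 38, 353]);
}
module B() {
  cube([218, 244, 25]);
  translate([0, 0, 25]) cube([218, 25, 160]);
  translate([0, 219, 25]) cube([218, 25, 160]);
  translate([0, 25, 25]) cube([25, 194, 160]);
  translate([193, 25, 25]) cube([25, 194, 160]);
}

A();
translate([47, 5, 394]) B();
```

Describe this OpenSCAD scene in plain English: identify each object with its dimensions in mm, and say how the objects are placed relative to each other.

A is a four-legged stool. The seat is 321×264 mm, 41 mm thick, top at z = 394 mm. It stands on four square legs, each 38×38 mm in cross-section, from z = 0 to the seat underside, each flush with a corner of the seat.

B is an open-topped rectangular box: outside dimensions 218×244×185 mm, with a uniform wall and base thickness of 25 mm. The base is a full 218×244 slab on the floor; four walls sit on top of the base. The front and back walls (the −y and +y sides) span the full width; the two side walls fit between them.

The open box is on top of the stool.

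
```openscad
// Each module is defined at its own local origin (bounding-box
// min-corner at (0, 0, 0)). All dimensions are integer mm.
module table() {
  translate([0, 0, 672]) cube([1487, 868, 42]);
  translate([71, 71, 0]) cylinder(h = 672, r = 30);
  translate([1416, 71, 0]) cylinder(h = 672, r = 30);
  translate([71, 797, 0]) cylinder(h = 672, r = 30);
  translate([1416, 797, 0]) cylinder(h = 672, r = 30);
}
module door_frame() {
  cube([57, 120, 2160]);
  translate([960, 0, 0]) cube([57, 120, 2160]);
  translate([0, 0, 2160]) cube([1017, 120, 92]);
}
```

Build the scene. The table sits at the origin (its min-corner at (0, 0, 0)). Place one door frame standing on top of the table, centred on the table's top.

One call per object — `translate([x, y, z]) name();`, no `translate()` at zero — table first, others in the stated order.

table();
translate([235, 374, 714]) door_frame();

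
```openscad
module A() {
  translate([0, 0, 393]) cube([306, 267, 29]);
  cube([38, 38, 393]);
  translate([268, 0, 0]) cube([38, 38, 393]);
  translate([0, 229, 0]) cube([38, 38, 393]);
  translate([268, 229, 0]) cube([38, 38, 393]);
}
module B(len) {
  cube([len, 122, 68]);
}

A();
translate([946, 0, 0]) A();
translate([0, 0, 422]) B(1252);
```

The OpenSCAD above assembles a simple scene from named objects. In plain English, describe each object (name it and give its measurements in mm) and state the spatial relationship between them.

A is a four-legged stool. The seat is 306×267 mm, 29 mm thick, top at z = 422 mm. It stands on four square legs, each 38×38 mm in cross-section, from z = 0 to the seat underside, each flush with a corner of the seat.

B is a rectangular beam 1252 mm long (x), 122 mm deep (y), 68 mm thick (z).

The beam spans the tops of two stools placed 640 mm apart, resting at z = 422 mm.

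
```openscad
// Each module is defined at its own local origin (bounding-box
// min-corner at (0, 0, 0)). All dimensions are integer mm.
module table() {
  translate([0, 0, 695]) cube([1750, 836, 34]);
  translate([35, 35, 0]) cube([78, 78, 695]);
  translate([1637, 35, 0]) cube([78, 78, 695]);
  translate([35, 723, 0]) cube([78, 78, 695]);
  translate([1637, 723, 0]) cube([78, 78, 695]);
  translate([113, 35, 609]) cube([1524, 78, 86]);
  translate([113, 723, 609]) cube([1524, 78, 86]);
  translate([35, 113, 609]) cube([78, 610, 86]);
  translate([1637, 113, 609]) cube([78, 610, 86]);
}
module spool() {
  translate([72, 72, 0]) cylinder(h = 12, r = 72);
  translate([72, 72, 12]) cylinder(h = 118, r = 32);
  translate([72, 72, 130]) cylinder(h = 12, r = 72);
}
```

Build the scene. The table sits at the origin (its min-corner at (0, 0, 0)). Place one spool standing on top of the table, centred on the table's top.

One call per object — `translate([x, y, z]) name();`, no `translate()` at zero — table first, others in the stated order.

table();
translate([803, 346, 729]) spool();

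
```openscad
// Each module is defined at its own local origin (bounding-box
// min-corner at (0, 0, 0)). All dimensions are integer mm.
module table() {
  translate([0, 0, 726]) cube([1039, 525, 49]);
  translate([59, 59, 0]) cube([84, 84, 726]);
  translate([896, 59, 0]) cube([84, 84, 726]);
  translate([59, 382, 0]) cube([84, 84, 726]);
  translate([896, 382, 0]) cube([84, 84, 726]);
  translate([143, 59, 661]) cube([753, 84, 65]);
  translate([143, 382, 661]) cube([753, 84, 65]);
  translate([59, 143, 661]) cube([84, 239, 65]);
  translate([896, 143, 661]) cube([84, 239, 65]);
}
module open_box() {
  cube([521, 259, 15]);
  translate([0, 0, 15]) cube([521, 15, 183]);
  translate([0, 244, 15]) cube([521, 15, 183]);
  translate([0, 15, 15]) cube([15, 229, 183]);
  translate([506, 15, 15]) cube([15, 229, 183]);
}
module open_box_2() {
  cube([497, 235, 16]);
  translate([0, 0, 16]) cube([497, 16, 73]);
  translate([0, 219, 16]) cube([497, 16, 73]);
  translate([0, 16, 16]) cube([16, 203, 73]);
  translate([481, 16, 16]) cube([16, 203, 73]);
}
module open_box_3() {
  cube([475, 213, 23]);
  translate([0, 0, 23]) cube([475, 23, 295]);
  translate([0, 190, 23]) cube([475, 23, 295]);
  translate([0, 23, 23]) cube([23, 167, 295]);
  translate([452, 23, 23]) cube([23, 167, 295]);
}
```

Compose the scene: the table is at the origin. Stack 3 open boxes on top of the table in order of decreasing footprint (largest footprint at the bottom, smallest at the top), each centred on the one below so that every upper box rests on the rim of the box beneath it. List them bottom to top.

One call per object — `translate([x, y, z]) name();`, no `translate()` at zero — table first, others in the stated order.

table();
translate([259, 133, 775]) open_box();
translate([271, 145, 973]) open_box_2();
translate([282, 156, 1062]) open_box_3();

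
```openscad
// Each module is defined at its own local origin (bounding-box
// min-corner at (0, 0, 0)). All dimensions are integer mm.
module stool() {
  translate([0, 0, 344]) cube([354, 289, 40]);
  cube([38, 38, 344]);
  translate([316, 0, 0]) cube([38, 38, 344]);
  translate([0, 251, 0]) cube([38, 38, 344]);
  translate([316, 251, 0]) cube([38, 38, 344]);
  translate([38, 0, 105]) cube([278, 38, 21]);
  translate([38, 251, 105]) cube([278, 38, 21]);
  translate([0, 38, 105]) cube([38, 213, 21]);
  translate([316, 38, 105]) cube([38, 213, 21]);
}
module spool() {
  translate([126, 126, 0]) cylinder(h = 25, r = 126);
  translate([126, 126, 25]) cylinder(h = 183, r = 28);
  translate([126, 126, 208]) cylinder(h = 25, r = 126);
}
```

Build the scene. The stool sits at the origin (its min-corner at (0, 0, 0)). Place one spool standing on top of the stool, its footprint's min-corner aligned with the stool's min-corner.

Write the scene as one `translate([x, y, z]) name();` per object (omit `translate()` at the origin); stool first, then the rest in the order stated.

stool();
translate([0, 0, 384]) spool();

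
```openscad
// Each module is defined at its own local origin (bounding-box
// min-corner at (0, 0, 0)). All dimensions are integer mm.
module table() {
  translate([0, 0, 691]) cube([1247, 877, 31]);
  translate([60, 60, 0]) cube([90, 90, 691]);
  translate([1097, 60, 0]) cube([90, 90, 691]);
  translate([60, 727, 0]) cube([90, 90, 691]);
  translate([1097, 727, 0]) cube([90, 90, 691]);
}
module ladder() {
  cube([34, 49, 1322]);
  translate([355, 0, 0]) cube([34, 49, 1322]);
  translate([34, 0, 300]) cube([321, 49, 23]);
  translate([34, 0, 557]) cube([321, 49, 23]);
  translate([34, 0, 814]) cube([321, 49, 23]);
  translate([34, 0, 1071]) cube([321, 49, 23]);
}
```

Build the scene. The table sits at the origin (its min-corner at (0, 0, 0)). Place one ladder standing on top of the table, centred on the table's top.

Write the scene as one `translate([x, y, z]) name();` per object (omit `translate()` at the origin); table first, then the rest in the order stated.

table();
translate([429, 414, 722]) ladder();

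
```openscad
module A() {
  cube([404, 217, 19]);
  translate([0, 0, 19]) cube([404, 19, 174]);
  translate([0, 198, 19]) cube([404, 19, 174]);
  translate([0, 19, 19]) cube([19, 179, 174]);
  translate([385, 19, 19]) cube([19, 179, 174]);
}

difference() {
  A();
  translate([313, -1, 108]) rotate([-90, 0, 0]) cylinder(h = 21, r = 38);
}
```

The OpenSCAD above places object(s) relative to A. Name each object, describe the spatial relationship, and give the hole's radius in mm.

The subtracted cylinder has r = 38 mm.

A is an open box. The open box has a circular hole through its front wall. The hole's radius is 38 mm.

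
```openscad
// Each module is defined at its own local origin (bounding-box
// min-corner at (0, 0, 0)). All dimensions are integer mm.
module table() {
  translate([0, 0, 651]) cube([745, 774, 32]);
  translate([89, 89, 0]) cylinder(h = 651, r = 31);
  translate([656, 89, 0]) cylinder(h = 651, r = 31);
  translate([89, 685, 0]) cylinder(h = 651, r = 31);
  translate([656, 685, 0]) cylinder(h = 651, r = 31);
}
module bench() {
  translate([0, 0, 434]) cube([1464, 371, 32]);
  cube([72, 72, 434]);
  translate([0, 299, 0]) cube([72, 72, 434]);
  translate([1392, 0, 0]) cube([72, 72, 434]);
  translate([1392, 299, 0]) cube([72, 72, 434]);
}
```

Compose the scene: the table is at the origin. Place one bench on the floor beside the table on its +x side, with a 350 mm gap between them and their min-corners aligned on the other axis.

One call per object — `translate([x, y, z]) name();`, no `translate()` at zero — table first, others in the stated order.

table();
translate([1095, 0, 0]) bench();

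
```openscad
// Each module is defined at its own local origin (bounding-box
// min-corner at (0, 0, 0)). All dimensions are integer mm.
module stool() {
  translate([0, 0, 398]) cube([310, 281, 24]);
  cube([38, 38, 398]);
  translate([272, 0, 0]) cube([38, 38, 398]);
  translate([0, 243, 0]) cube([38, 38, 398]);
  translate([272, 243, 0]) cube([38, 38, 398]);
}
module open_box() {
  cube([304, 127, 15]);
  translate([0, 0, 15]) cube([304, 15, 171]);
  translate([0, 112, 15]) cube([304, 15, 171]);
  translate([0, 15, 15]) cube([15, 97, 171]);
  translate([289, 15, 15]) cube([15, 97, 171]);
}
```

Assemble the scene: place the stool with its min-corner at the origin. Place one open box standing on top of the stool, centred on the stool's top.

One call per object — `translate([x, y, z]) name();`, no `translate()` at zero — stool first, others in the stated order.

stool();
translate([3, 77, 422]) open_box();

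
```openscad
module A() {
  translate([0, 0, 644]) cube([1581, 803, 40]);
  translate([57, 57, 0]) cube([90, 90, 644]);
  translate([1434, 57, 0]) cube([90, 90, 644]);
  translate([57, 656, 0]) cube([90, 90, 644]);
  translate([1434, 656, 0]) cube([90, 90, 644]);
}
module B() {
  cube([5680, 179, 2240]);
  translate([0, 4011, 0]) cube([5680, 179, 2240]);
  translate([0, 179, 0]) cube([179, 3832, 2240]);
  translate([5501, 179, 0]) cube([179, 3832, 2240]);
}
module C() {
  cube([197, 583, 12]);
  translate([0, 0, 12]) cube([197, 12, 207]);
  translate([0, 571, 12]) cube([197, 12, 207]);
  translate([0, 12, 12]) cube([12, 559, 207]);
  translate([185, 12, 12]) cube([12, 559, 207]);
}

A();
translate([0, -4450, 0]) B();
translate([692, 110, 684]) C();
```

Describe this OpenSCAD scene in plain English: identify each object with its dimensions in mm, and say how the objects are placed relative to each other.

A is a table with a 1581×803 mm rectangular top, 40 mm thick, top surface at z = 684 mm, supported by four 90×90 mm square legs, each inset 57 mm from the nearest pair of top edges, running from the floor.

B is a box-shaped house frame (walls only): outside footprint 5680×4190 mm, wall height 2240 mm, wall thickness 179 mm. The two y-facing walls run the full x-width; the two x-facing walls fit between the inner faces of the y-facing walls.

C is an open storage box with external size 197×583×219 mm and wall thickness 12 mm (the base is also 12 mm thick). The base covers the whole footprint; the four walls stand on the base, with the y-facing walls full-width and the x-facing walls fitting between their inner faces.

The house frame is on the floor beside the table on its −y side. The open box is on top of the table, centred.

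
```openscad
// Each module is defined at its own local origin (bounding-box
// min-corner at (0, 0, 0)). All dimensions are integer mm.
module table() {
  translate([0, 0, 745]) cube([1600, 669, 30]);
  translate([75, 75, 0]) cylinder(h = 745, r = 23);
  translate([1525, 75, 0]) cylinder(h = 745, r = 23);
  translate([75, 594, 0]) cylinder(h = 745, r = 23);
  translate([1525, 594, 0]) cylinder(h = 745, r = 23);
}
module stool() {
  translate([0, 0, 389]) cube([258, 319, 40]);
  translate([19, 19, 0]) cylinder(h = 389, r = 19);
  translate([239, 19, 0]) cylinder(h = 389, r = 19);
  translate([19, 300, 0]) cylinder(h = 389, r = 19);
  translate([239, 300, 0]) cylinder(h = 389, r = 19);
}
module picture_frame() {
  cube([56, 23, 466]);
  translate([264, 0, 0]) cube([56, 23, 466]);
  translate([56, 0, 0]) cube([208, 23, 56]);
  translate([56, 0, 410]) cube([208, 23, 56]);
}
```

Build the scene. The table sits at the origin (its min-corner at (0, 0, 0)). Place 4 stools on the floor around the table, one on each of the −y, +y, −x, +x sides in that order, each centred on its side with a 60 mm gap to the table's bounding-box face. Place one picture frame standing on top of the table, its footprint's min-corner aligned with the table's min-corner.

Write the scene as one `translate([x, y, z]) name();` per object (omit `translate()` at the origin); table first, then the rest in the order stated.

table();
translate([671, -379, 0]) stool();
translate([671, 729, 0]) stool();
translate([-318, 175, 0]) stool();
translate([1660, 175, 0]) stool();
translate([0, 0, 775]) picture_frame();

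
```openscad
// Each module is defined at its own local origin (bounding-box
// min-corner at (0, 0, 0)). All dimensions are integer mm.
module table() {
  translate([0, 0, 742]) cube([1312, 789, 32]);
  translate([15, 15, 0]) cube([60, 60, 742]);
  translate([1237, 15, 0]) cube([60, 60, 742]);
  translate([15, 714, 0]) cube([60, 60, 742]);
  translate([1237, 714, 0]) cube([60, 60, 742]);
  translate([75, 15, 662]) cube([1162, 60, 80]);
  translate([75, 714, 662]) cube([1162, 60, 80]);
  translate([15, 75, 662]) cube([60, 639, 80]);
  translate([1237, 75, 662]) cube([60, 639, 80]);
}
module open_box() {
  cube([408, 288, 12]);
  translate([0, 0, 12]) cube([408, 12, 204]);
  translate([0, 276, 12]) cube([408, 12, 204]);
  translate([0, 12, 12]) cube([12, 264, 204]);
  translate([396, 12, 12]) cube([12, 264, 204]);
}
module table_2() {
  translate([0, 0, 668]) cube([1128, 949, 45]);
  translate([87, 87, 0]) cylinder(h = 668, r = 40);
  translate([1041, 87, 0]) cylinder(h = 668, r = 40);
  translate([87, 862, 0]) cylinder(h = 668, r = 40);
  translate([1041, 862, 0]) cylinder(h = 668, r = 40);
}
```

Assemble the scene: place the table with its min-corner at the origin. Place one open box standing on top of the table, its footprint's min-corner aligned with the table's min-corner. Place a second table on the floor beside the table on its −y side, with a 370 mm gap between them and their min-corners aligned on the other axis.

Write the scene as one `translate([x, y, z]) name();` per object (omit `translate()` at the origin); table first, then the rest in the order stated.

table();
translate([0, 0, 774]) open_box();
translate([0, -1319, 0]) table_2();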